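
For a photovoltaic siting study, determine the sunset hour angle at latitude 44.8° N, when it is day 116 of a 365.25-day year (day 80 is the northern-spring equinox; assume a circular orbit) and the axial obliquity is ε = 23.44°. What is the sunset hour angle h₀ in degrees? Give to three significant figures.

h₀ = 104°

Solar longitude: L_s = 360° × (116 − 80)/365.25 = 35.483°.
sin δ = sin 23.44° × sin 35.483° = 0.23090, so δ = +13.350°.
cos h₀ = −tan ϕ · tan δ = −tan(+44.8°) × tan(+13.350°) = -0.2357, so h₀ = 1.8087 rad = 103.63°.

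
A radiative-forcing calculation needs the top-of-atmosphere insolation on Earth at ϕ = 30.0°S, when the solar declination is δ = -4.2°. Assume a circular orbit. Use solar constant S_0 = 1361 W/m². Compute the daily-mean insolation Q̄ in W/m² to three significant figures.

cos h₀ = −tan(-30.0°) tan(-4.200°) = -0.0424, h₀ = 1.6132 rad.
Bracket: h₀ sin ϕ sin δ + cos ϕ cos δ sin h₀ = 1.6132×-0.50000×-0.07324 + 0.86603×0.99731×0.99910 = 0.059075 + 0.862923 = 0.921998.
Q̄ = (S_0/π) × [bracket] = (1361/π) × 0.921998 = 399.4 W/m².

Q̄ ≈ 399 W/m²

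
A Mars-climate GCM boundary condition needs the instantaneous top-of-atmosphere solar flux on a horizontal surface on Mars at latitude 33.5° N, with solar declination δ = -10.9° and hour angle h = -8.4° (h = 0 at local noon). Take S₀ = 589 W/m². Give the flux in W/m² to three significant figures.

cos θ_z = sin φ sin δ + cos φ cos δ cos h = -0.104369 + 0.810057 = 0.705688.
Flux = S₀ · cos θ_z = 589 × 0.705688 = 415.7 W/m².

416 W/m²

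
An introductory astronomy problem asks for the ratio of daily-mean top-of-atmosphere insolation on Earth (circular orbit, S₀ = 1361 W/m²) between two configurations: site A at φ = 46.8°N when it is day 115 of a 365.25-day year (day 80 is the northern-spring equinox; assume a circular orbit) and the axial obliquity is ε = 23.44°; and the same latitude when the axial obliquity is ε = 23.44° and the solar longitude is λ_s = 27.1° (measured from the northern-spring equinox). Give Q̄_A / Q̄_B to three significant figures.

— Configuration A (φ=+46.8°):
Solar longitude: λ_s = 360° × (115 − 80)/365.25 = 34.497°.
sin δ = sin 23.44° × sin 34.497° = 0.22529, so δ = +13.020°.
cos H₀ = −tan(+46.8°) tan(+13.020°) = -0.2462, H₀ = 1.8196 rad.
Bracket: H₀ sin φ sin δ + cos φ cos δ sin H₀ = 1.8196×0.72897×0.22529 + 0.68455×0.97429×0.96921 = 0.298832 + 0.646415 = 0.945247.
Q̄ = (S₀/π) × [bracket] = (1361/π) × 0.945247 = 409.50 W/m².
— Configuration B (φ=+46.8°):
Solar declination: sin δ = sin ε · sin λ_s = sin 23.44° × sin 27.1° = 0.18121, so δ = +10.440°.
cos H₀ = −tan(+46.8°) tan(+10.440°) = -0.1962, H₀ = 1.7683 rad.
Bracket: H₀ sin φ sin δ + cos φ cos δ sin H₀ = 1.7683×0.72897×0.18121 + 0.68455×0.98344×0.98056 = 0.233587 + 0.660127 = 0.893714.
Q̄ = (S₀/π) × [bracket] = (1361/π) × 0.893714 = 387.17 W/m².
Ratio Q̄_A / Q̄_B = 409.50 / 387.17 = 1.058.

Q̄_A / Q̄_B ≈ 1.06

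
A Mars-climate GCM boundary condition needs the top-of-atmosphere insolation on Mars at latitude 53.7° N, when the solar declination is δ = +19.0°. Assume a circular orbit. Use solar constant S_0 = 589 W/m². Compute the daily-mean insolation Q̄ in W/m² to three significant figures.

cos h₀ = −tan(+53.7°) tan(+19.000°) = -0.4687, h₀ = 2.0587 rad.
Bracket: h₀ sin ϕ sin δ + cos ϕ cos δ sin h₀ = 2.0587×0.80593×0.32557 + 0.59201×0.94552×0.88333 = 0.540175 + 0.494450 = 1.034625.
Q̄ = (S_0/π) × [bracket] = (589/π) × 1.034625 = 194.0 W/m².

Q̄ ≈ 194 W/m²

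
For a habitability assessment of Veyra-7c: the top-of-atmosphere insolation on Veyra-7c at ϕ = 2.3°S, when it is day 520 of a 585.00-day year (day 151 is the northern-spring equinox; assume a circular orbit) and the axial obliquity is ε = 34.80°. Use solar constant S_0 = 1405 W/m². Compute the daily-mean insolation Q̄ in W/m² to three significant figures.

Solar longitude: L_s = 360° × (520 − 151)/585.00 = 227.077°.
sin δ = sin 34.80° × sin 227.077° = -0.41792, so δ = -24.703°.
cos h₀ = −tan(-2.3°) tan(-24.703°) = -0.0185, h₀ = 1.5893 rad.
Bracket: h₀ sin ϕ sin δ + cos ϕ cos δ sin h₀ = 1.5893×-0.04013×-0.41792 + 0.99919×0.90849×0.99983 = 0.026654 + 0.907600 = 0.934254.
Q̄ = (S_0/π) × [bracket] = (1405/π) × 0.934254 = 417.8 W/m².

Q̄ ≈ 418 W/m²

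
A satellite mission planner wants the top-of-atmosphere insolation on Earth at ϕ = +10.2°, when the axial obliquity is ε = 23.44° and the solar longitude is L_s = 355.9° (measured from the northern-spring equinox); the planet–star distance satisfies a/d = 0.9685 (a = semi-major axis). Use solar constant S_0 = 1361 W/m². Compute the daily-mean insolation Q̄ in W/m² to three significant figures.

Solar declination: sin δ = sin ε · sin L_s = sin 23.44° × sin 355.9° = -0.02844, so δ = -1.630°.
cos h₀ = −tan(+10.2°) tan(-1.630°) = 0.0051, h₀ = 1.5657 rad.
Bracket: h₀ sin ϕ sin δ + cos ϕ cos δ sin h₀ = 1.5657×0.17708×-0.02844 + 0.98420×0.99960×0.99999 = -0.007885 + 0.983796 = 0.975911.
Inverse-square distance factor (a/d)² = 0.9685² = 0.937992.
Q̄ = (S_0/π) × 0.937992 × [bracket] = (1361/π) × 0.937992 × 0.975911 = 396.6 W/m².

Q̄ ≈ 397 W/m²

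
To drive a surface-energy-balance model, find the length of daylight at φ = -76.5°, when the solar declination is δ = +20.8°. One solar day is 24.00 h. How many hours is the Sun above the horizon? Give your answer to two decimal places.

cos H₀ = −tan φ · tan δ = 1.5822 ≥ 1, so the Sun never rises (polar night) and H₀ = 0.
Daylight = 2H₀/(2π) × 24.00 h = (0.0000/π) × 24.00 = 0.00 h.

0.00 h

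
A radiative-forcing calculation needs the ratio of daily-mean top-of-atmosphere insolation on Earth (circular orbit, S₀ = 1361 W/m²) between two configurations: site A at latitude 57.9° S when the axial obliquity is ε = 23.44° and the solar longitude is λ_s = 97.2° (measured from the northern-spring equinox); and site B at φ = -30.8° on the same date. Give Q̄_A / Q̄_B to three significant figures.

Q̄_A / Q̄_B ≈ 0.166

— Configuration A (φ=-57.9°):
Solar declination: sin δ = sin ε · sin λ_s = sin 23.44° × sin 97.2° = 0.39465, so δ = +23.244°.
cos H₀ = −tan(-57.9°) tan(+23.244°) = 0.6847, H₀ = 0.8166 rad.
Bracket: H₀ sin φ sin δ + cos φ cos δ sin H₀ = 0.8166×-0.84712×0.39465 + 0.53140×0.91883×0.72882 = -0.273002 + 0.355858 = 0.082856.
Q̄ = (S₀/π) × [bracket] = (1361/π) × 0.082856 = 35.895 W/m².
— Configuration B (φ=-30.8°):
cos H₀ = −tan(-30.8°) tan(+23.244°) = 0.2560, H₀ = 1.3119 rad.
Bracket: H₀ sin φ sin δ + cos φ cos δ sin H₀ = 1.3119×-0.51204×0.39465 + 0.85896×0.91883×0.96667 = -0.265104 + 0.762933 = 0.497829.
Q̄ = (S₀/π) × [bracket] = (1361/π) × 0.497829 = 215.67 W/m².
Ratio Q̄_A / Q̄_B = 35.895 / 215.67 = 0.1664.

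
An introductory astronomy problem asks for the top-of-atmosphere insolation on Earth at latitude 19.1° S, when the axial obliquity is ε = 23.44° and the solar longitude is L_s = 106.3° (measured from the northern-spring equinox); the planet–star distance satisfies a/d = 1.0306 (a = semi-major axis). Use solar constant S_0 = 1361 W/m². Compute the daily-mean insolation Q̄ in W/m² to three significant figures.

Q̄ ≈ 316 W/m²

Solar declination: sin δ = sin ε · sin L_s = sin 23.44° × sin 106.3° = 0.38180, so δ = +22.445°.
cos h₀ = −tan(-19.1°) tan(+22.445°) = 0.1430, h₀ = 1.4273 rad.
Bracket: h₀ sin ϕ sin δ + cos ϕ cos δ sin h₀ = 1.4273×-0.32722×0.38180 + 0.94495×0.92425×0.98972 = -0.178316 + 0.864392 = 0.686076.
Inverse-square distance factor (a/d)² = 1.0306² = 1.062136.
Q̄ = (S_0/π) × 1.062136 × [bracket] = (1361/π) × 1.062136 × 0.686076 = 315.7 W/m².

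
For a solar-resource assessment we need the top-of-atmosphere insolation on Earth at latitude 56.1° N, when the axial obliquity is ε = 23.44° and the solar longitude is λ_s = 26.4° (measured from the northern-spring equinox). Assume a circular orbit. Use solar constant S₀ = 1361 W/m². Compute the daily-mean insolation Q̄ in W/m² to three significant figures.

Solar declination: sin δ = sin ε · sin λ_s = sin 23.44° × sin 26.4° = 0.17687, so δ = +10.188°.
cos H₀ = −tan(+56.1°) tan(+10.188°) = -0.2674, H₀ = 1.8415 rad.
Bracket: H₀ sin φ sin δ + cos φ cos δ sin H₀ = 1.8415×0.83001×0.17687 + 0.55775×0.98423×0.96358 = 0.270339 + 0.528961 = 0.799300.
Q̄ = (S₀/π) × [bracket] = (1361/π) × 0.799300 = 346.3 W/m².

Q̄ ≈ 346 W/m²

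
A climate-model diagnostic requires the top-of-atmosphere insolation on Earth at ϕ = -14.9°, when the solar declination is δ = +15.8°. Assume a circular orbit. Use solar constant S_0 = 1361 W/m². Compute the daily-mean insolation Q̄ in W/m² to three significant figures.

Q̄ ≈ 356 W/m²

cos h₀ = −tan(-14.9°) tan(+15.800°) = 0.0753, h₀ = 1.4954 rad.
Bracket: h₀ sin ϕ sin δ + cos ϕ cos δ sin h₀ = 1.4954×-0.25713×0.27228 + 0.96638×0.96222×0.99716 = -0.104695 + 0.927229 = 0.822534.
Q̄ = (S_0/π) × [bracket] = (1361/π) × 0.822534 = 356.3 W/m².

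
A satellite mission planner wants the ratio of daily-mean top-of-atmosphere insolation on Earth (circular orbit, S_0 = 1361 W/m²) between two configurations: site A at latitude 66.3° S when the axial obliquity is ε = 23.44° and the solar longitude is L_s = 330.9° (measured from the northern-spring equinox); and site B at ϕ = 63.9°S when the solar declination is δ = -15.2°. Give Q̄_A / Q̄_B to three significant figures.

— Configuration A (ϕ=-66.3°):
Solar declination: sin δ = sin ε · sin L_s = sin 23.44° × sin 330.9° = -0.19346, so δ = -11.155°.
cos h₀ = −tan(-66.3°) tan(-11.155°) = -0.4492, h₀ = 2.0367 rad.
Bracket: h₀ sin ϕ sin δ + cos ϕ cos δ sin h₀ = 2.0367×-0.91566×-0.19346 + 0.40195×0.98111×0.89343 = 0.360788 + 0.352331 = 0.713119.
Q̄ = (S_0/π) × [bracket] = (1361/π) × 0.713119 = 308.94 W/m².
— Configuration B (ϕ=-63.9°):
cos h₀ = −tan(-63.9°) tan(-15.200°) = -0.5546, h₀ = 2.1587 rad.
Bracket: h₀ sin ϕ sin δ + cos ϕ cos δ sin h₀ = 2.1587×-0.89803×-0.26219 + 0.43994×0.96502×0.83212 = 0.508276 + 0.353277 = 0.861553.
Q̄ = (S_0/π) × [bracket] = (1361/π) × 0.861553 = 373.24 W/m².
Ratio Q̄_A / Q̄_B = 308.94 / 373.24 = 0.8277.

Q̄_A / Q̄_B ≈ 0.828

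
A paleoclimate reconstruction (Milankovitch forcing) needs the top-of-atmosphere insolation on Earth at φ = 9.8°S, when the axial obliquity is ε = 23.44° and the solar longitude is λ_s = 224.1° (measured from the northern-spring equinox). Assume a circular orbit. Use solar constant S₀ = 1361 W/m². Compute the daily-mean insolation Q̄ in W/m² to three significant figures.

Q̄ ≈ 443 W/m²

Solar declination: sin δ = sin ε · sin λ_s = sin 23.44° × sin 224.1° = -0.27683, so δ = -16.071°.
cos H₀ = −tan(-9.8°) tan(-16.071°) = -0.0498, H₀ = 1.6206 rad.
Bracket: H₀ sin φ sin δ + cos φ cos δ sin H₀ = 1.6206×-0.17021×-0.27683 + 0.98541×0.96092×0.99876 = 0.076361 + 0.945726 = 1.022087.
Q̄ = (S₀/π) × [bracket] = (1361/π) × 1.022087 = 442.8 W/m².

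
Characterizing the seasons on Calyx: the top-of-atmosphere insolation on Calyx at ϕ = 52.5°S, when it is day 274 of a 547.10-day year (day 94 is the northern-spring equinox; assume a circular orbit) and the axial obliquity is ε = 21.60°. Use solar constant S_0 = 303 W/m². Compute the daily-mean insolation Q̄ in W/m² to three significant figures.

Q̄ ≈ 22.3 W/m²

Solar longitude: L_s = 360° × (274 − 94)/547.10 = 118.443°.
sin δ = sin 21.60° × sin 118.443° = 0.32369, so δ = +18.886°.
cos h₀ = −tan(-52.5°) tan(+18.886°) = 0.4458, h₀ = 1.1087 rad.
Bracket: h₀ sin ϕ sin δ + cos ϕ cos δ sin h₀ = 1.1087×-0.79335×0.32369 + 0.60876×0.94616×0.89511 = -0.284714 + 0.515569 = 0.230855.
Q̄ = (S_0/π) × [bracket] = (303/π) × 0.230855 = 22.27 W/m².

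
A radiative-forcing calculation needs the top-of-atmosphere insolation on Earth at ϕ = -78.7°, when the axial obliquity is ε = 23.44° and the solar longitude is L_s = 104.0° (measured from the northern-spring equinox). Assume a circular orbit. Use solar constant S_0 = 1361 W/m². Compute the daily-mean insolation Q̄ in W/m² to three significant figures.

Q̄ ≈ 0.00 W/m²

Solar declination: sin δ = sin ε · sin L_s = sin 23.44° × sin 104.0° = 0.38597, so δ = +22.704°.
cos h₀ = −tan(-78.7°) tan(+22.704°) = 2.0939 ≥ 1 ⇒ polar night, h₀ = 0 and Q̄ = 0.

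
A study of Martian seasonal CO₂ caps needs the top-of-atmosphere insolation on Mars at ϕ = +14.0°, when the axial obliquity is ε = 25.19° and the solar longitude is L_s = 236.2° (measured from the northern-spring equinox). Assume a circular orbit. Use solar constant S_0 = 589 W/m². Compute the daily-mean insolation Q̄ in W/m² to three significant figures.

Solar declination: sin δ = sin ε · sin L_s = sin 25.19° × sin 236.2° = -0.35368, so δ = -20.713°.
cos h₀ = −tan(+14.0°) tan(-20.713°) = 0.0943, h₀ = 1.4764 rad.
Bracket: h₀ sin ϕ sin δ + cos ϕ cos δ sin h₀ = 1.4764×0.24192×-0.35368 + 0.97030×0.93536×0.99555 = -0.126324 + 0.903541 = 0.777217.
Q̄ = (S_0/π) × [bracket] = (589/π) × 0.777217 = 145.7 W/m².

Q̄ ≈ 146 W/m²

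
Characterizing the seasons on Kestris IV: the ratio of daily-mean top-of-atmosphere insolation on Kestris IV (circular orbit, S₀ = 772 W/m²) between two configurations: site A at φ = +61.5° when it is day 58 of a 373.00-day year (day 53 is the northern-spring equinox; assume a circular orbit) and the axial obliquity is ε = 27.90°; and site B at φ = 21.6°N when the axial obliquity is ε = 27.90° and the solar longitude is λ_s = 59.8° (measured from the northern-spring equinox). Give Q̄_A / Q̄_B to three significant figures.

Q̄_A / Q̄_B ≈ 0.485

— Configuration A (φ=+61.5°):
Solar longitude: λ_s = 360° × (58 − 53)/373.00 = 4.826°.
sin δ = sin 27.90° × sin 4.826° = 0.03936, so δ = +2.256°.
cos H₀ = −tan(+61.5°) tan(+2.256°) = -0.0726, H₀ = 1.6434 rad.
Bracket: H₀ sin φ sin δ + cos φ cos δ sin H₀ = 1.6434×0.87882×0.03936 + 0.47716×0.99922×0.99736 = 0.056846 + 0.475529 = 0.532375.
Q̄ = (S₀/π) × [bracket] = (772/π) × 0.532375 = 130.82 W/m².
— Configuration B (φ=+21.6°):
Solar declination: sin δ = sin ε · sin λ_s = sin 27.90° × sin 59.8° = 0.40442, so δ = +23.855°.
cos H₀ = −tan(+21.6°) tan(+23.855°) = -0.1751, H₀ = 1.7468 rad.
Bracket: H₀ sin φ sin δ + cos φ cos δ sin H₀ = 1.7468×0.36812×0.40442 + 0.92978×0.91457×0.98455 = 0.260055 + 0.837211 = 1.097266.
Q̄ = (S₀/π) × [bracket] = (772/π) × 1.097266 = 269.64 W/m².
Ratio Q̄_A / Q̄_B = 130.82 / 269.64 = 0.4852.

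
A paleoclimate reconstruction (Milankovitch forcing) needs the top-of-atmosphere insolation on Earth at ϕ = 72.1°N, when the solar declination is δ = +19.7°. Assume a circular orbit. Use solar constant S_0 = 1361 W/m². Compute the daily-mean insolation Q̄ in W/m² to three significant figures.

cos h₀ = −tan(+72.1°) tan(+19.700°) = -1.1085 ≤ −1 ⇒ polar day, h₀ = π.
Bracket: h₀ sin ϕ sin δ + cos ϕ cos δ sin h₀ = 3.1416×0.95159×0.33710 + 0.30736×0.94147×0.00000 = 1.007766 + 0.000000 = 1.007766.
Q̄ = (S_0/π) × [bracket] = (1361/π) × 1.007766 = 436.6 W/m².

Q̄ ≈ 437 W/m²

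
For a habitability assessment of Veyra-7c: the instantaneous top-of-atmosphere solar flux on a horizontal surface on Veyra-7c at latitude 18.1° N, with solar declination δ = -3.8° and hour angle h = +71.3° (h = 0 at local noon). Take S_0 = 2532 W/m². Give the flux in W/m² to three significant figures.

cos θ_z = sin ϕ sin δ + cos ϕ cos δ cos h = -0.020590 + 0.304078 = 0.283488.
Flux = S_0 · cos θ_z = 2532 × 0.283488 = 717.8 W/m².

718 W/m²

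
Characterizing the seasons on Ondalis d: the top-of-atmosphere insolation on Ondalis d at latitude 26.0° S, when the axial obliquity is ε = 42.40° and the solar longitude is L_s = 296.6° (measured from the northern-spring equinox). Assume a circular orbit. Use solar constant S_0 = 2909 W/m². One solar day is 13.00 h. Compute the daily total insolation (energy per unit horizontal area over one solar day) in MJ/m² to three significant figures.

Solar declination: sin δ = sin ε · sin L_s = sin 42.40° × sin 296.6° = -0.60293, so δ = -37.080°.
cos h₀ = −tan(-26.0°) tan(-37.080°) = -0.3686, h₀ = 1.9483 rad.
Bracket: h₀ sin ϕ sin δ + cos ϕ cos δ sin h₀ = 1.9483×-0.43837×-0.60293 + 0.89879×0.79779×0.92959 = 0.514948 + 0.666558 = 1.181506.
Q̄ = (S_0/π) × [bracket] = (2909/π) × 1.181506 = 1094.0 W/m².
Daily total = Q̄ × 13.00 h × 3600 s/h = 1094.0 × 13.00 × 3600 / 10⁶ = 51.20 MJ/m².

51.2 MJ/m²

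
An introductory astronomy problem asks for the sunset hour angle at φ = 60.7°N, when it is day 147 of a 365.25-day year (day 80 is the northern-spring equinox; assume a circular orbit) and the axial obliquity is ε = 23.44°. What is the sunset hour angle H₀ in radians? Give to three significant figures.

H₀ = 2.34 rad

Solar longitude: λ_s = 360° × (147 − 80)/365.25 = 66.037°.
sin δ = sin 23.44° × sin 66.037° = 0.36350, so δ = +21.315°.
cos H₀ = −tan φ · tan δ = −tan(+60.7°) × tan(+21.315°) = -0.6953, so H₀ = 2.3397 rad = 134.05°.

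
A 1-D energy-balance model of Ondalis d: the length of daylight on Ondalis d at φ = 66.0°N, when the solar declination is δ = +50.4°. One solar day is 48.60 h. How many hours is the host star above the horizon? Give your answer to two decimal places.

Sunrise equation: cos H₀ = −tan φ · tan δ = -2.7150 ≤ −1, so the host star never sets (polar day) and H₀ = π.
Daylight = 2H₀/(2π) × 48.60 h = (3.1416/π) × 48.60 = 48.60 h.

48.60 h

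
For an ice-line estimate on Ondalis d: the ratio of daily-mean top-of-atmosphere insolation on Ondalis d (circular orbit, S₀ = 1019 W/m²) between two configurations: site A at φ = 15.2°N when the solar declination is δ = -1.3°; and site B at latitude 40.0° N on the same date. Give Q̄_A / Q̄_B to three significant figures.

Q̄_A / Q̄_B ≈ 1.29

— Configuration A (φ=+15.2°):
cos H₀ = −tan(+15.2°) tan(-1.300°) = 0.0062, H₀ = 1.5646 rad.
Bracket: H₀ sin φ sin δ + cos φ cos δ sin H₀ = 1.5646×0.26219×-0.02269 + 0.96502×0.99974×0.99998 = -0.009308 + 0.964750 = 0.955442.
Q̄ = (S₀/π) × [bracket] = (1019/π) × 0.955442 = 309.91 W/m².
— Configuration B (φ=+40.0°):
cos H₀ = −tan(+40.0°) tan(-1.300°) = 0.0190, H₀ = 1.5518 rad.
Bracket: H₀ sin φ sin δ + cos φ cos δ sin H₀ = 1.5518×0.64279×-0.02269 + 0.76604×0.99974×0.99982 = -0.022633 + 0.765703 = 0.743070.
Q̄ = (S₀/π) × [bracket] = (1019/π) × 0.743070 = 241.02 W/m².
Ratio Q̄_A / Q̄_B = 309.91 / 241.02 = 1.286.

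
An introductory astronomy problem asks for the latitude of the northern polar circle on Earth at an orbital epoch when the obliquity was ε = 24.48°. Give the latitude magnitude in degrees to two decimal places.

The polar circle is the lowest latitude that experiences at least one full rotation of continuous daylight at the northern-summer solstice; it lies at |ϕ| = 90° − ε = 90° − 24.48° = 65.52°.

65.52°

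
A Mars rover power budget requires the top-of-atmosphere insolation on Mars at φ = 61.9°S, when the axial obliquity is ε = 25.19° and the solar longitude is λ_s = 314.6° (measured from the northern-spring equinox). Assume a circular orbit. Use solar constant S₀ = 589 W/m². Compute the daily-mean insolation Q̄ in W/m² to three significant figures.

Q̄ ≈ 178 W/m²

Solar declination: sin δ = sin ε · sin λ_s = sin 25.19° × sin 314.6° = -0.30305, so δ = -17.641°.
cos H₀ = −tan(-61.9°) tan(-17.641°) = -0.5956, H₀ = 2.2088 rad.
Bracket: H₀ sin φ sin δ + cos φ cos δ sin H₀ = 2.2088×-0.88213×-0.30305 + 0.47101×0.95297×0.80330 = 0.590477 + 0.360568 = 0.951045.
Q̄ = (S₀/π) × [bracket] = (589/π) × 0.951045 = 178.3 W/m².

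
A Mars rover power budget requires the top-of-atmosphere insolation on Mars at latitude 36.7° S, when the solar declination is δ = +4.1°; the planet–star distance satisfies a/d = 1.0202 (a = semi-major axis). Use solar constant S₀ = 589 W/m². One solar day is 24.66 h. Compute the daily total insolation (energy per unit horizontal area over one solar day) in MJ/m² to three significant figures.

12.7 MJ/m²

cos H₀ = −tan(-36.7°) tan(+4.100°) = 0.0534, H₀ = 1.5173 rad.
Bracket: H₀ sin φ sin δ + cos φ cos δ sin H₀ = 1.5173×-0.59763×0.07150 + 0.80178×0.99744×0.99857 = -0.064835 + 0.798584 = 0.733749.
Inverse-square distance factor (a/d)² = 1.0202² = 1.040808.
Q̄ = (S₀/π) × 1.040808 × [bracket] = (589/π) × 1.040808 × 0.733749 = 143.18 W/m².
Daily total = Q̄ × 24.66 h × 3600 s/h = 143.18 × 24.66 × 3600 / 10⁶ = 12.71 MJ/m².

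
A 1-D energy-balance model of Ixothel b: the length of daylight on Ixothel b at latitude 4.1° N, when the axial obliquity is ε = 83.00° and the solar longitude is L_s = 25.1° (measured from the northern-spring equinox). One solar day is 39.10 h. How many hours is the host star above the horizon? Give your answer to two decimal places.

19.96 h

Solar declination: sin δ = sin ε · sin L_s = sin 83.00° × sin 25.1° = 0.42104, so δ = +24.900°.
cos h₀ = −tan ϕ · tan δ = −tan(+4.1°) × tan(+24.900°) = -0.0333, so h₀ = 1.6041 rad = 91.91°.
Daylight = 2h₀/(2π) × 39.10 h = (1.6041/π) × 39.10 = 19.96 h.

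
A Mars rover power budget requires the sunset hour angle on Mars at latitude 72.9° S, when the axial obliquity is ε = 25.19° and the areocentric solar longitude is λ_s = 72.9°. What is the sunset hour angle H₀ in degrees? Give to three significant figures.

H₀ = 0.00°

sin δ = sin 25.19° × sin 72.9° = 0.40681, so δ = +24.004°.
cos H₀ = −tan φ · tan δ = 1.4475 ≥ 1, so the Sun never rises (polar night) and H₀ = 0.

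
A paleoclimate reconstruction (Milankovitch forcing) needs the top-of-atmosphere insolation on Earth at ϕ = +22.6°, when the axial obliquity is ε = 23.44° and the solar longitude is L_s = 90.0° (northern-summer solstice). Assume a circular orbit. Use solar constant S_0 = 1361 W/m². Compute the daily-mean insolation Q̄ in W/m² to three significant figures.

Q̄ ≈ 477 W/m²

Solar declination: sin δ = sin ε · sin L_s = sin 23.44° × sin 90.0° = 0.39779, so δ = +23.440°.
cos h₀ = −tan(+22.6°) tan(+23.440°) = -0.1805, h₀ = 1.7523 rad.
Bracket: h₀ sin ϕ sin δ + cos ϕ cos δ sin h₀ = 1.7523×0.38430×0.39779 + 0.92321×0.91748×0.98358 = 0.267875 + 0.833119 = 1.100994.
Q̄ = (S_0/π) × [bracket] = (1361/π) × 1.100994 = 477.0 W/m².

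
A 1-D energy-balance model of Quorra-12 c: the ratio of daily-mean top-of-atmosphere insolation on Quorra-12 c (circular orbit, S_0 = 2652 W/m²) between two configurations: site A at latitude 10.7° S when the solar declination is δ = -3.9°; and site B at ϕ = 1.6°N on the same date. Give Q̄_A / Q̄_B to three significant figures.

— Configuration A (ϕ=-10.7°):
cos h₀ = −tan(-10.7°) tan(-3.900°) = -0.0129, h₀ = 1.5837 rad.
Bracket: h₀ sin ϕ sin δ + cos ϕ cos δ sin h₀ = 1.5837×-0.18567×-0.06802 + 0.98261×0.99768×0.99992 = 0.020001 + 0.980252 = 1.000253.
Q̄ = (S_0/π) × [bracket] = (2652/π) × 1.000253 = 844.37 W/m².
— Configuration B (ϕ=+1.6°):
cos h₀ = −tan(+1.6°) tan(-3.900°) = 0.0019, h₀ = 1.5689 rad.
Bracket: h₀ sin ϕ sin δ + cos ϕ cos δ sin h₀ = 1.5689×0.02792×-0.06802 + 0.99961×0.99768×1.00000 = -0.002980 + 0.997291 = 0.994311.
Q̄ = (S_0/π) × [bracket] = (2652/π) × 0.994311 = 839.36 W/m².
Ratio Q̄_A / Q̄_B = 844.37 / 839.36 = 1.006.

Q̄_A / Q̄_B ≈ 1.01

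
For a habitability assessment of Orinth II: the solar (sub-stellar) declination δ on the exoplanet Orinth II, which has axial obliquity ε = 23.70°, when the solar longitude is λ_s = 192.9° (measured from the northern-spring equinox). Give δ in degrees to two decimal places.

δ = -5.15°

sin δ = sin ε · sin λ_s = sin 23.70° × sin 192.9° = -0.089735.
δ = arcsin(-0.089735) = -5.15°.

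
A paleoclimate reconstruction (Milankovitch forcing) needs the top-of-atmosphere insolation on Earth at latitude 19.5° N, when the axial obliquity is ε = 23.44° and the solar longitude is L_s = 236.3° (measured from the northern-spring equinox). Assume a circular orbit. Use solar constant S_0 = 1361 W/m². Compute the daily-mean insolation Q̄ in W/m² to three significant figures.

Solar declination: sin δ = sin ε · sin L_s = sin 23.44° × sin 236.3° = -0.33094, so δ = -19.326°.
cos h₀ = −tan(+19.5°) tan(-19.326°) = 0.1242, h₀ = 1.4463 rad.
Bracket: h₀ sin ϕ sin δ + cos ϕ cos δ sin h₀ = 1.4463×0.33381×-0.33094 + 0.94264×0.94365×0.99226 = -0.159774 + 0.882637 = 0.722863.
Q̄ = (S_0/π) × [bracket] = (1361/π) × 0.722863 = 313.2 W/m².

Q̄ ≈ 313 W/m²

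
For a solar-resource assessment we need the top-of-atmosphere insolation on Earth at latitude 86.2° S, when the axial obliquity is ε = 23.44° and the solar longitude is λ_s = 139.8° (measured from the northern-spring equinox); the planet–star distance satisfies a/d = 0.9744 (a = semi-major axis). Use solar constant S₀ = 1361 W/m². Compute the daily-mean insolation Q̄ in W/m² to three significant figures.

Solar declination: sin δ = sin ε · sin λ_s = sin 23.44° × sin 139.8° = 0.25676, so δ = +14.878°.
cos H₀ = −tan(-86.2°) tan(+14.878°) = 3.9997 ≥ 1 ⇒ polar night, H₀ = 0 and Q̄ = 0.
Inverse-square distance factor (a/d)² = 0.9744² = 0.949455.

Q̄ ≈ 0.00 W/m²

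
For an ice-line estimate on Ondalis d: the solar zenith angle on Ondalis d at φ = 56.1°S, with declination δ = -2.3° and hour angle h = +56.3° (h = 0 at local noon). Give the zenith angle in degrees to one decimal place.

θ_z = 70.0°

cos θ_z = sin φ sin δ + cos φ cos δ cos h = 0.033310 + 0.309212 = 0.342522.
θ_z = arccos(0.342522) = 70.0°.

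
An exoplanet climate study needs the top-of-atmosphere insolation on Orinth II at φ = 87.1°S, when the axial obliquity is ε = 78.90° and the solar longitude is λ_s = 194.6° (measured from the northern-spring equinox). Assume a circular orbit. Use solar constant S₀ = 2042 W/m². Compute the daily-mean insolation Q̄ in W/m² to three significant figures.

Q̄ ≈ 504 W/m²

Solar declination: sin δ = sin ε · sin λ_s = sin 78.90° × sin 194.6° = -0.24735, so δ = -14.321°.
cos H₀ = −tan(-87.1°) tan(-14.321°) = -5.0394 ≤ −1 ⇒ polar day, H₀ = π.
Bracket: H₀ sin φ sin δ + cos φ cos δ sin H₀ = 3.1416×-0.99872×-0.24735 + 0.05059×0.96893×0.00000 = 0.776080 + 0.000000 = 0.776080.
Q̄ = (S₀/π) × [bracket] = (2042/π) × 0.776080 = 504.4 W/m².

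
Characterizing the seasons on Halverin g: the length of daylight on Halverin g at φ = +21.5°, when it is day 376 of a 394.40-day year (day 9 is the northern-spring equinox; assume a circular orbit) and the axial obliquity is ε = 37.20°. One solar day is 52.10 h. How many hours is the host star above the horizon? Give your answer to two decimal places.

Solar longitude: λ_s = 360° × (376 − 9)/394.40 = 334.990°.
sin δ = sin 37.20° × sin 334.990° = -0.25561, so δ = -14.810°.
cos H₀ = −tan φ · tan δ = −tan(+21.5°) × tan(-14.810°) = 0.1041, so H₀ = 1.4665 rad = 84.02°.
Daylight = 2H₀/(2π) × 52.10 h = (1.4665/π) × 52.10 = 24.32 h.

24.32 h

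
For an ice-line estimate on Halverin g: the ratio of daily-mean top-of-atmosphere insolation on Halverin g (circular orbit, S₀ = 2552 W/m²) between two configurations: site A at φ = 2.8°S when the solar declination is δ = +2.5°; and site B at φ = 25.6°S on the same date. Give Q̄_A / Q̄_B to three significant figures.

Q̄_A / Q̄_B ≈ 1.14

— Configuration A (φ=-2.8°):
cos H₀ = −tan(-2.8°) tan(+2.500°) = 0.0021, H₀ = 1.5687 rad.
Bracket: H₀ sin φ sin δ + cos φ cos δ sin H₀ = 1.5687×-0.04885×0.04362 + 0.99881×0.99905×1.00000 = -0.003343 + 0.997861 = 0.994518.
Q̄ = (S₀/π) × [bracket] = (2552/π) × 0.994518 = 807.87 W/m².
— Configuration B (φ=-25.6°):
cos H₀ = −tan(-25.6°) tan(+2.500°) = 0.0209, H₀ = 1.5499 rad.
Bracket: H₀ sin φ sin δ + cos φ cos δ sin H₀ = 1.5499×-0.43209×0.04362 + 0.90183×0.99905×0.99978 = -0.029212 + 0.900775 = 0.871563.
Q̄ = (S₀/π) × [bracket] = (2552/π) × 0.871563 = 707.99 W/m².
Ratio Q̄_A / Q̄_B = 807.87 / 707.99 = 1.141.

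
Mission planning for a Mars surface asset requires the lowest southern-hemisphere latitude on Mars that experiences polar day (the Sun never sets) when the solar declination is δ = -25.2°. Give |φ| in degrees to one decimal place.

Polar day requires cos H₀ = −tan φ tan δ ≤ −1, i.e. tan φ tan δ ≥ 1.
The boundary is |tan φ| · |tan δ| = 1, so |φ| = 90° − |δ| = 90° − 25.2° = 64.8° in the southern hemisphere.

|φ| = 64.8°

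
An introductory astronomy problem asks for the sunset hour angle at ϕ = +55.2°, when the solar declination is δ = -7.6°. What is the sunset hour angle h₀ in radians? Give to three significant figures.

h₀ = 1.38 rad

cos h₀ = −tan ϕ · tan δ = −tan(+55.2°) × tan(-7.600°) = 0.1920, so h₀ = 1.3776 rad = 78.93°.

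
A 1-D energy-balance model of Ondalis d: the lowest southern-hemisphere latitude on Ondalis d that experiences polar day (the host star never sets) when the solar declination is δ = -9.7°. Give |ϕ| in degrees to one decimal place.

|ϕ| = 80.3°

Polar day requires cos h₀ = −tan ϕ tan δ ≤ −1, i.e. tan ϕ tan δ ≥ 1.
The boundary is |tan ϕ| · |tan δ| = 1, so |ϕ| = 90° − |δ| = 90° − 9.7° = 80.3° in the southern hemisphere.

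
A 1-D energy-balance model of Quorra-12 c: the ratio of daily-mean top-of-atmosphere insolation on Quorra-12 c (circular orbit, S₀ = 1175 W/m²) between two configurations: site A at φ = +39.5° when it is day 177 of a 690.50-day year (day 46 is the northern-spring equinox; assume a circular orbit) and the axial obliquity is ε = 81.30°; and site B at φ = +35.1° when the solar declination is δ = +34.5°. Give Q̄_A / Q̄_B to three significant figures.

Q̄_A / Q̄_B ≈ 1.45

— Configuration A (φ=+39.5°):
Solar longitude: λ_s = 360° × (177 − 46)/690.50 = 68.298°.
sin δ = sin 81.30° × sin 68.298° = 0.91843, so δ = +66.698°.
cos H₀ = −tan(+39.5°) tan(+66.698°) = -1.9139 ≤ −1 ⇒ polar day, H₀ = π.
Bracket: H₀ sin φ sin δ + cos φ cos δ sin H₀ = 3.1416×0.63608×0.91843 + 0.77162×0.39558×0.00000 = 1.835307 + 0.000000 = 1.835307.
Q̄ = (S₀/π) × [bracket] = (1175/π) × 1.835307 = 686.43 W/m².
— Configuration B (φ=+35.1°):
cos H₀ = −tan(+35.1°) tan(+34.500°) = -0.4830, H₀ = 2.0749 rad.
Bracket: H₀ sin φ sin δ + cos φ cos δ sin H₀ = 2.0749×0.57501×0.56641 + 0.81815×0.82413×0.87560 = 0.675777 + 0.590384 = 1.266161.
Q̄ = (S₀/π) × [bracket] = (1175/π) × 1.266161 = 473.56 W/m².
Ratio Q̄_A / Q̄_B = 686.43 / 473.56 = 1.450.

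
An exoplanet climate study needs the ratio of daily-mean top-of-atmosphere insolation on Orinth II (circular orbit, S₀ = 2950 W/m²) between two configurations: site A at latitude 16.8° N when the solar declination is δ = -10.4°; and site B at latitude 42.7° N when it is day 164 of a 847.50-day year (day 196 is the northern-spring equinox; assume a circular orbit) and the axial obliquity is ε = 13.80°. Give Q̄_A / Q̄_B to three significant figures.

— Configuration A (φ=+16.8°):
cos H₀ = −tan(+16.8°) tan(-10.400°) = 0.0554, H₀ = 1.5154 rad.
Bracket: H₀ sin φ sin δ + cos φ cos δ sin H₀ = 1.5154×0.28903×-0.18052 + 0.95732×0.98357×0.99846 = -0.079067 + 0.940141 = 0.861074.
Q̄ = (S₀/π) × [bracket] = (2950/π) × 0.861074 = 808.56 W/m².
— Configuration B (φ=+42.7°):
Solar longitude: λ_s = 360° × (164 − 196)/847.50 = -13.593°, i.e. -13.593° + 360° = 346.407°.
sin δ = sin 13.80° × sin 346.407° = -0.05606, so δ = -3.214°.
cos H₀ = −tan(+42.7°) tan(-3.214°) = 0.0518, H₀ = 1.5190 rad.
Bracket: H₀ sin φ sin δ + cos φ cos δ sin H₀ = 1.5190×0.67816×-0.05606 + 0.73491×0.99843×0.99866 = -0.057749 + 0.732773 = 0.675024.
Q̄ = (S₀/π) × [bracket] = (2950/π) × 0.675024 = 633.86 W/m².
Ratio Q̄_A / Q̄_B = 808.56 / 633.86 = 1.276.

Q̄_A / Q̄_B ≈ 1.28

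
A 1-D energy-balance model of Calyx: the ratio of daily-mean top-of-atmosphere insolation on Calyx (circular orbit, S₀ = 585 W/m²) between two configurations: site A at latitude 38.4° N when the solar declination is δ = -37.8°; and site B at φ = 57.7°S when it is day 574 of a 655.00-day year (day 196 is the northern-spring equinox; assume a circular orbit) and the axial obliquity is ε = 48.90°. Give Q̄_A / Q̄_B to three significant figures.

— Configuration A (φ=+38.4°):
cos H₀ = −tan(+38.4°) tan(-37.800°) = 0.6148, H₀ = 0.9087 rad.
Bracket: H₀ sin φ sin δ + cos φ cos δ sin H₀ = 0.9087×0.62115×-0.61291 + 0.78369×0.79016×0.78869 = -0.345950 + 0.488389 = 0.142439.
Q̄ = (S₀/π) × [bracket] = (585/π) × 0.142439 = 26.524 W/m².
— Configuration B (φ=-57.7°):
Solar longitude: λ_s = 360° × (574 − 196)/655.00 = 207.756°.
sin δ = sin 48.90° × sin 207.756° = -0.35094, so δ = -20.545°.
cos H₀ = −tan(-57.7°) tan(-20.545°) = -0.5928, H₀ = 2.2054 rad.
Bracket: H₀ sin φ sin δ + cos φ cos δ sin H₀ = 2.2054×-0.84526×-0.35094 + 0.53435×0.93640×0.80533 = 0.654200 + 0.402959 = 1.057159.
Q̄ = (S₀/π) × [bracket] = (585/π) × 1.057159 = 196.85 W/m².
Ratio Q̄_A / Q̄_B = 26.524 / 196.85 = 0.1347.

Q̄_A / Q̄_B ≈ 0.135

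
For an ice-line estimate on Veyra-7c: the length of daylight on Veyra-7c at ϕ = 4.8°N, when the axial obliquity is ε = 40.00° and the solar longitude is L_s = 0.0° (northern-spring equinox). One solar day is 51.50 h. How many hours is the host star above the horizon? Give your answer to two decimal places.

Solar declination: sin δ = sin ε · sin L_s = sin 40.00° × sin 0.0° = 0.00000, so δ = +0.000°.
cos h₀ = −tan ϕ · tan δ = −tan(+4.8°) × tan(+0.000°) = -0.0000, so h₀ = 1.5708 rad = 90.00°.
Daylight = 2h₀/(2π) × 51.50 h = (1.5708/π) × 51.50 = 25.75 h.

25.75 h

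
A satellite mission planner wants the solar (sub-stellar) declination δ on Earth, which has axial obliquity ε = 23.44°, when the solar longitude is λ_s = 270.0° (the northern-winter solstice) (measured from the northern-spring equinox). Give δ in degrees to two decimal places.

sin δ = sin ε · sin λ_s = sin 23.44° × sin 270.0° = -0.397789.
δ = arcsin(-0.397789) = -23.44°.

δ = -23.44°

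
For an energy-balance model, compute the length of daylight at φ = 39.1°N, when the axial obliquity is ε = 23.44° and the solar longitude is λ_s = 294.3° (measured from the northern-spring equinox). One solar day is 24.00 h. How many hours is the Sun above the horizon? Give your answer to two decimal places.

Solar declination: sin δ = sin ε · sin λ_s = sin 23.44° × sin 294.3° = -0.36255, so δ = -21.257°.
cos H₀ = −tan φ · tan δ = −tan(+39.1°) × tan(-21.257°) = 0.3161, so H₀ = 1.2491 rad = 71.57°.
Daylight = 2H₀/(2π) × 24.00 h = (1.2491/π) × 24.00 = 9.54 h.

9.54 h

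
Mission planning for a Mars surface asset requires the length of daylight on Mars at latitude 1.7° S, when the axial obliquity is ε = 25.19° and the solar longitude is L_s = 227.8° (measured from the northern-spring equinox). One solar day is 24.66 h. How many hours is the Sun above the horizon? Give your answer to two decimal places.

Solar declination: sin δ = sin ε · sin L_s = sin 25.19° × sin 227.8° = -0.31530, so δ = -18.379°.
cos h₀ = −tan ϕ · tan δ = −tan(-1.7°) × tan(-18.379°) = -0.0099, so h₀ = 1.5807 rad = 90.56°.
Daylight = 2h₀/(2π) × 24.66 h = (1.5807/π) × 24.66 = 12.41 h.

12.41 h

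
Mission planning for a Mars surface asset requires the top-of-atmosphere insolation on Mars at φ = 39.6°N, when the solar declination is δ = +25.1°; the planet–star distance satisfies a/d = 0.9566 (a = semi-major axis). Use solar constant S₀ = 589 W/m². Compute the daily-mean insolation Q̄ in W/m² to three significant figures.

Q̄ ≈ 202 W/m²

cos H₀ = −tan(+39.6°) tan(+25.100°) = -0.3875, H₀ = 1.9687 rad.
Bracket: H₀ sin φ sin δ + cos φ cos δ sin H₀ = 1.9687×0.63742×0.42420 + 0.77051×0.90557×0.92186 = 0.532324 + 0.643228 = 1.175552.
Inverse-square distance factor (a/d)² = 0.9566² = 0.915084.
Q̄ = (S₀/π) × 0.915084 × [bracket] = (589/π) × 0.915084 × 1.175552 = 201.7 W/m².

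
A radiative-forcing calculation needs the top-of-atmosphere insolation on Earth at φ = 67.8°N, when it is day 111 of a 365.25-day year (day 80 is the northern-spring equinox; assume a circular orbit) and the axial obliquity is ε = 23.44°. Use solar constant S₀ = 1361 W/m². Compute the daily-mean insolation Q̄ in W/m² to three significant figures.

Solar longitude: λ_s = 360° × (111 − 80)/365.25 = 30.554°.
sin δ = sin 23.44° × sin 30.554° = 0.20222, so δ = +11.667°.
cos H₀ = −tan(+67.8°) tan(+11.667°) = -0.5060, H₀ = 2.1013 rad.
Bracket: H₀ sin φ sin δ + cos φ cos δ sin H₀ = 2.1013×0.92587×0.20222 + 0.37784×0.97934×0.86255 = 0.393425 + 0.319173 = 0.712598.
Q̄ = (S₀/π) × [bracket] = (1361/π) × 0.712598 = 308.7 W/m².

Q̄ ≈ 309 W/m²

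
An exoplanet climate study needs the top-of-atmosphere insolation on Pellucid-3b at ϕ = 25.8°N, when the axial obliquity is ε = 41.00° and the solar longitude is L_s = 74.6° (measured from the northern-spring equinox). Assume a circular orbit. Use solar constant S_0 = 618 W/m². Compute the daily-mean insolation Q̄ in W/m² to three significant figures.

Q̄ ≈ 233 W/m²

Solar declination: sin δ = sin ε · sin L_s = sin 41.00° × sin 74.6° = 0.63250, so δ = +39.235°.
cos h₀ = −tan(+25.8°) tan(+39.235°) = -0.3948, h₀ = 1.9766 rad.
Bracket: h₀ sin ϕ sin δ + cos ϕ cos δ sin h₀ = 1.9766×0.43523×0.63250 + 0.90032×0.77456×0.91878 = 0.544124 + 0.640713 = 1.184837.
Q̄ = (S_0/π) × [bracket] = (618/π) × 1.184837 = 233.1 W/m².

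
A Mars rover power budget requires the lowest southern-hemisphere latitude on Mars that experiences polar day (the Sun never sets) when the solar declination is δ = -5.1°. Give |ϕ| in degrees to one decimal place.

|ϕ| = 84.9°

Polar day requires cos h₀ = −tan ϕ tan δ ≤ −1, i.e. tan ϕ tan δ ≥ 1.
The boundary is |tan ϕ| · |tan δ| = 1, so |ϕ| = 90° − |δ| = 90° − 5.1° = 84.9° in the southern hemisphere.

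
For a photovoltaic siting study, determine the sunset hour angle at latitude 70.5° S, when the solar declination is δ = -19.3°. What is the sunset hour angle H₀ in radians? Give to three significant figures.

H₀ = 2.99 rad

cos H₀ = −tan φ · tan δ = −tan(-70.5°) × tan(-19.300°) = -0.9889, so H₀ = 2.9926 rad = 171.46°.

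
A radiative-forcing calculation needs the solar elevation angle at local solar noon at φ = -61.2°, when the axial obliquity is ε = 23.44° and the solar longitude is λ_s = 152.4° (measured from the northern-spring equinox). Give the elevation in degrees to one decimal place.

18.2°

Solar declination: sin δ = sin ε · sin λ_s = sin 23.44° × sin 152.4° = 0.18429, so δ = +10.620°.
At local noon the hour angle is zero, so the zenith angle equals |φ − δ| = |-61.2° − (+10.620°)| = 71.820°.
Elevation = 90° − 71.820° = 18.2°.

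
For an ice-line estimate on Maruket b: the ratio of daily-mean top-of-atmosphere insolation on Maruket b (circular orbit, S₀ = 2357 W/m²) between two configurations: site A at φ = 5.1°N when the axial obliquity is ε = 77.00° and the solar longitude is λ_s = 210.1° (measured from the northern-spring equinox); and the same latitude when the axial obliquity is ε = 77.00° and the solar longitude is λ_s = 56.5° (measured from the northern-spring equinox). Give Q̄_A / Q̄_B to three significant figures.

— Configuration A (φ=+5.1°):
Solar declination: sin δ = sin ε · sin λ_s = sin 77.00° × sin 210.1° = -0.48866, so δ = -29.252°.
cos H₀ = −tan(+5.1°) tan(-29.252°) = 0.0500, H₀ = 1.5208 rad.
Bracket: H₀ sin φ sin δ + cos φ cos δ sin H₀ = 1.5208×0.08889×-0.48866 + 0.99604×0.87248×0.99875 = -0.066059 + 0.867939 = 0.801880.
Q̄ = (S₀/π) × [bracket] = (2357/π) × 0.801880 = 601.62 W/m².
— Configuration B (φ=+5.1°):
Solar declination: sin δ = sin ε · sin λ_s = sin 77.00° × sin 56.5° = 0.81251, so δ = +54.342°.
cos H₀ = −tan(+5.1°) tan(+54.342°) = -0.1244, H₀ = 1.6955 rad.
Bracket: H₀ sin φ sin δ + cos φ cos δ sin H₀ = 1.6955×0.08889×0.81251 + 0.99604×0.58294×0.99223 = 0.122456 + 0.576120 = 0.698576.
Q̄ = (S₀/π) × [bracket] = (2357/π) × 0.698576 = 524.11 W/m².
Ratio Q̄_A / Q̄_B = 601.62 / 524.11 = 1.148.

Q̄_A / Q̄_B ≈ 1.15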